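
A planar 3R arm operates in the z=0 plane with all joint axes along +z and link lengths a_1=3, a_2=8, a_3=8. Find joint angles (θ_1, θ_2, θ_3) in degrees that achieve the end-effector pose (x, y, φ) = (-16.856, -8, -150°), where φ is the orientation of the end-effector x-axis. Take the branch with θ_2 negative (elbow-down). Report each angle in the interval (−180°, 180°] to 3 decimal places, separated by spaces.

wrist centre = target − a_3·(cos φ, sin φ) = (-9.9278, -4.0000)
cos θ_2 = (114.5611−3²−8²)/(2·3·8) = 0.8659; θ_2 = -30.0193° (elbow-down)
β = atan2(-4.0000,-9.9278) = -158.0550°; ψ = atan2(-4.0023,9.9269) = -21.9584°
θ_1 = β − ψ = -136.0966°
θ_3 = φ − θ_1 − θ_2 = 16.1159° (wrapped to (-180°,180°])

-136.097 -30.019 16.116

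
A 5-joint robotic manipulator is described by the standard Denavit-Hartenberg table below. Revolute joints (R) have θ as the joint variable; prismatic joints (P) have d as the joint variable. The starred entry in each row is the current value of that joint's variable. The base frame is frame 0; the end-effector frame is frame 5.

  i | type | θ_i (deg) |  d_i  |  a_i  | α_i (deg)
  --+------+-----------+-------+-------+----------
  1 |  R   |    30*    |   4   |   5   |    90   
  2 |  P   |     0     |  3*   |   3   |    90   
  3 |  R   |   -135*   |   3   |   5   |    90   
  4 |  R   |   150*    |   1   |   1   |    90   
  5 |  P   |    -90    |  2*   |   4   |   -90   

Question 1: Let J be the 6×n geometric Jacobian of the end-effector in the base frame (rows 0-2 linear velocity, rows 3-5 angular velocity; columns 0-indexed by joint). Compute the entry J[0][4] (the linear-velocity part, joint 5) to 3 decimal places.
-0.483

prismatic axis z_4 = (-0.4830,0.1294,-0.8660)
J_v[:, 4] = z_4; J_ω[:, 4] = (0,0,0)
entry J[0][4] = -0.4830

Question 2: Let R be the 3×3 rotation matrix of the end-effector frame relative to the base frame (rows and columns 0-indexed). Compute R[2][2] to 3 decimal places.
End-effector z-axis (col 2 of R) = (0.8365,-0.2241,-0.5000)
R[2][2] = -0.5000

-0.500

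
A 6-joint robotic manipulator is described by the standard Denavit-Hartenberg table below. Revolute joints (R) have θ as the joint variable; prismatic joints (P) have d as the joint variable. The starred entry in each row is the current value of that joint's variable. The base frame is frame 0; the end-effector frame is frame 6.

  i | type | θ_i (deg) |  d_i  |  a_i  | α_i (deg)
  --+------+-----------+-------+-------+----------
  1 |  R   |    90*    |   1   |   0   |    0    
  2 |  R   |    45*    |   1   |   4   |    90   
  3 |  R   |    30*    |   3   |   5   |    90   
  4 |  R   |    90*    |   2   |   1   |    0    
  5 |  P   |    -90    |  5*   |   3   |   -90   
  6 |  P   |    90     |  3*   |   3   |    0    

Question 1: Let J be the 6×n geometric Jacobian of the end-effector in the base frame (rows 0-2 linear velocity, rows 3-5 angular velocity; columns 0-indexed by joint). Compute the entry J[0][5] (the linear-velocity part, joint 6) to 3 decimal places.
prismatic axis z_5 = (0.7071,0.7071,0.0000)
J_v[:, 5] = z_5; J_ω[:, 5] = (0,0,0)
entry J[0][5] = 0.7071

0.707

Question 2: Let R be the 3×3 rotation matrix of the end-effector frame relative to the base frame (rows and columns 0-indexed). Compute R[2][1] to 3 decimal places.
-0.500

End-effector y-axis (col 1 of R) = (0.6124,-0.6124,-0.5000)
R[2][1] = -0.5000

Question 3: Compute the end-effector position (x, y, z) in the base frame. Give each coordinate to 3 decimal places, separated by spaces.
after link 1: o_1 = (0.0000, 0.0000, 1.0000)
after link 2: o_2 = (-2.8284, 2.8284, 2.0000)
after link 3: o_3 = (-3.7690, 8.0116, 4.5000)
after link 4: o_4 = (-3.7690, 9.4258, 2.7679)
after link 5: o_5 = (-7.3739, 13.0307, -0.0622)
after link 6: o_6 = (-4.1919, 14.0914, 2.5359)

-4.192 14.091 2.536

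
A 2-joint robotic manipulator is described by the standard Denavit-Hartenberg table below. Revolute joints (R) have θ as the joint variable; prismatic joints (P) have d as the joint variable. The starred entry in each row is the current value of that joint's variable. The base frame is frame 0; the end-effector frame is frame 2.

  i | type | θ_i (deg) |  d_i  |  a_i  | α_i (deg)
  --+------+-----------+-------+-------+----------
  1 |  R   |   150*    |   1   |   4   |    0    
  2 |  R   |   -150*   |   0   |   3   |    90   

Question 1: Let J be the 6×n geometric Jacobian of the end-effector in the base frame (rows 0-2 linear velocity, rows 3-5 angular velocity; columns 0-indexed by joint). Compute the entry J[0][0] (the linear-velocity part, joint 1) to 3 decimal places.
-2.000

axis z_0 = ẑ; lever o_n−o_0 = (-0.4641,2.0000,1.0000)
cross product → J_v[:, 0] = (-2.0000,-0.4641,0.0000)
J_ω[:, 0] = z_0
entry J[0][0] = -2.0000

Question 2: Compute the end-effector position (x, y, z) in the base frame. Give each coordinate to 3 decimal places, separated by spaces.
-0.464 2.000 1.000

after link 1: o_1 = (-3.4641, 2.0000, 1.0000)
after link 2: o_2 = (-0.4641, 2.0000, 1.0000)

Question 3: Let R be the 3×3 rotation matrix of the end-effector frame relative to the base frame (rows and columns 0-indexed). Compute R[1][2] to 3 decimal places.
-1.000

End-effector z-axis (col 2 of R) = (0.0000,-1.0000,0.0000)
R[1][2] = -1.0000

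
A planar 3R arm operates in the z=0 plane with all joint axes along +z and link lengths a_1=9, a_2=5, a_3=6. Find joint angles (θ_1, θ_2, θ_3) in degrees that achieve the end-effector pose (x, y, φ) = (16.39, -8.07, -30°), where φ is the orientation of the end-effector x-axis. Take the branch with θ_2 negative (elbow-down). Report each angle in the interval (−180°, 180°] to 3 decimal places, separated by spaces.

-3.736 -59.995 33.730

wrist centre = target − a_3·(cos φ, sin φ) = (11.1938, -5.0700)
cos θ_2 = (151.0071−9²−5²)/(2·9·5) = 0.5001; θ_2 = -59.9948° (elbow-down)
β = atan2(-5.0700,11.1938) = -24.3671°; ψ = atan2(-4.3299,11.5004) = -20.6314°
θ_1 = β − ψ = -3.7357°
θ_3 = φ − θ_1 − θ_2 = 33.7305° (wrapped to (-180°,180°])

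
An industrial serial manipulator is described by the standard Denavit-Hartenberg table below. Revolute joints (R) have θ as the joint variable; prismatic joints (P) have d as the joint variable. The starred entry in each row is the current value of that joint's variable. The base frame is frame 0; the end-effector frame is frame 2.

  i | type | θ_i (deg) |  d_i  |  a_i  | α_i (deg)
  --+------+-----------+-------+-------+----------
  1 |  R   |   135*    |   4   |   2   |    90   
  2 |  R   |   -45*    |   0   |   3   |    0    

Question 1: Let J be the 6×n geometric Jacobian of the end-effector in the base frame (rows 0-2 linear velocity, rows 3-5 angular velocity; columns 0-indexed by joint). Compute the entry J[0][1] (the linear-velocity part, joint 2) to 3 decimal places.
-1.500

axis z_1 = (0.7071,0.7071,0.0000); lever o_n−o_1 = (-1.5000,1.5000,-2.1213)
cross product → J_v[:, 1] = (-1.5000,1.5000,2.1213)
J_ω[:, 1] = z_1
entry J[0][1] = -1.5000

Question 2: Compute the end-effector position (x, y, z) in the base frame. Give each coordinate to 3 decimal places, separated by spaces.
after link 1: o_1 = (-1.4142, 1.4142, 4.0000)
after link 2: o_2 = (-2.9142, 2.9142, 1.8787)

-2.914 2.914 1.879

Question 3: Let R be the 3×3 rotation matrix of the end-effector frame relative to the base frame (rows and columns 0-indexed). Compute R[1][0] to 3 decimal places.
End-effector x-axis (col 0 of R) = (-0.5000,0.5000,-0.7071)
R[1][0] = 0.5000

0.500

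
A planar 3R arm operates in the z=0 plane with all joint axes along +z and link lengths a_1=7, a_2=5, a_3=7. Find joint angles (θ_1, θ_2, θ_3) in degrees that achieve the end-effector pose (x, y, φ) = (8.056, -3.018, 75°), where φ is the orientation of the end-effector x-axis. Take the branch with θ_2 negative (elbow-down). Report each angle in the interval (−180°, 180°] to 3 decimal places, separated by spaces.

wrist centre = target − a_3·(cos φ, sin φ) = (6.2443, -9.7795)
cos θ_2 = (134.6291−7²−5²)/(2·7·5) = 0.8661; θ_2 = -29.9880° (elbow-down)
β = atan2(-9.7795,6.2443) = -57.4415°; ψ = atan2(-2.4991,11.3307) = -12.4380°
θ_1 = β − ψ = -45.0034°
θ_3 = φ − θ_1 − θ_2 = 149.9914° (wrapped to (-180°,180°])

-45.003 -29.988 149.991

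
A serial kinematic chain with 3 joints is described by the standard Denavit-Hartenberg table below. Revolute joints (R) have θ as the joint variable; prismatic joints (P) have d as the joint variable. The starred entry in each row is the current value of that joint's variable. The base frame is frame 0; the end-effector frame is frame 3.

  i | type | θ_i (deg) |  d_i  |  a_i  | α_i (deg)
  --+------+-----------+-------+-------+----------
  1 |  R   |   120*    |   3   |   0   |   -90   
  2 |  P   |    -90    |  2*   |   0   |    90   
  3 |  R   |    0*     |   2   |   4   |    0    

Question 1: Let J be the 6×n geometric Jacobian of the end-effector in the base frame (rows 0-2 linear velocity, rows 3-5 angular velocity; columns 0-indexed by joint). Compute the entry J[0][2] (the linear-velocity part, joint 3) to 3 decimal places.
axis z_2 = (0.5000,-0.8660,0.0000); lever o_n−o_2 = (1.0000,-1.7321,4.0000)
cross product → J_v[:, 2] = (-3.4641,-2.0000,0.0000)
J_ω[:, 2] = z_2
entry J[0][2] = -3.4641

-3.464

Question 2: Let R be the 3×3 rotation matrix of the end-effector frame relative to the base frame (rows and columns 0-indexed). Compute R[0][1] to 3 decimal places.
End-effector y-axis (col 1 of R) = (-0.8660,-0.5000,0.0000)
R[0][1] = -0.8660

-0.866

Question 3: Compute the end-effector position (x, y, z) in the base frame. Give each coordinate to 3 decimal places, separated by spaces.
-0.732 -2.732 7.000

after link 1: o_1 = (0.0000, 0.0000, 3.0000)
after link 2: o_2 = (-1.7321, -1.0000, 3.0000)
after link 3: o_3 = (-0.7321, -2.7321, 7.0000)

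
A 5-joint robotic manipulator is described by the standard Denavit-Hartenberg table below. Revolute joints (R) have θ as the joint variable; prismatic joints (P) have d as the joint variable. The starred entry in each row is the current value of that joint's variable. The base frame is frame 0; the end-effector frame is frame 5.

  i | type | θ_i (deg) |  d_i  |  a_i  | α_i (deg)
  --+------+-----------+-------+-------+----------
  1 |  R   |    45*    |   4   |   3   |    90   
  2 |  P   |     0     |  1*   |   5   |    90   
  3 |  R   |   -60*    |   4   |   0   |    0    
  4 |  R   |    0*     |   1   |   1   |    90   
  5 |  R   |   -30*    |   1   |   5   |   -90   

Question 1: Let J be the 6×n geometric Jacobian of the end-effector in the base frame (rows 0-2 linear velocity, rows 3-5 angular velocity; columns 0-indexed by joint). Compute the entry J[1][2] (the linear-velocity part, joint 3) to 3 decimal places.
2.345

axis z_2 = (0.0000,-0.0000,-1.0000); lever o_n−o_2 = (-2.3455,4.8897,-2.5000)
cross product → J_v[:, 2] = (4.8897,2.3455,0.0000)
J_ω[:, 2] = z_2
entry J[1][2] = 2.3455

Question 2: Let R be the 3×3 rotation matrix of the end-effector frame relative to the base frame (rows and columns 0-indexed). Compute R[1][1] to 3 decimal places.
End-effector y-axis (col 1 of R) = (0.9659,0.2588,0.0000)
R[1][1] = 0.2588

0.259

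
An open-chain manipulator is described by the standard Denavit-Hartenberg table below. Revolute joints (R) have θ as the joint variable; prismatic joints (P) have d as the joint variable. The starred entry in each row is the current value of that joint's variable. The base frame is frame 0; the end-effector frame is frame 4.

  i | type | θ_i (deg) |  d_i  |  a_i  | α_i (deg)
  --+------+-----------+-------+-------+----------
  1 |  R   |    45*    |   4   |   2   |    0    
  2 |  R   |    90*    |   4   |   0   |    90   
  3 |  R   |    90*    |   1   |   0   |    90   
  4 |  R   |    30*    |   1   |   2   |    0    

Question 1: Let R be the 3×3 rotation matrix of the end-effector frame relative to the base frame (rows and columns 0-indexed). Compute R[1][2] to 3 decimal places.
0.707

End-effector z-axis (col 2 of R) = (-0.7071,0.7071,-0.0000)
R[1][2] = 0.7071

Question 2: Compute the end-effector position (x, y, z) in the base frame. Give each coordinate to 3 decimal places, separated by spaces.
after link 1: o_1 = (1.4142, 1.4142, 4.0000)
after link 2: o_2 = (1.4142, 1.4142, 8.0000)
after link 3: o_3 = (2.1213, 2.1213, 8.0000)
after link 4: o_4 = (2.1213, 3.5355, 9.7321)

2.121 3.536 9.732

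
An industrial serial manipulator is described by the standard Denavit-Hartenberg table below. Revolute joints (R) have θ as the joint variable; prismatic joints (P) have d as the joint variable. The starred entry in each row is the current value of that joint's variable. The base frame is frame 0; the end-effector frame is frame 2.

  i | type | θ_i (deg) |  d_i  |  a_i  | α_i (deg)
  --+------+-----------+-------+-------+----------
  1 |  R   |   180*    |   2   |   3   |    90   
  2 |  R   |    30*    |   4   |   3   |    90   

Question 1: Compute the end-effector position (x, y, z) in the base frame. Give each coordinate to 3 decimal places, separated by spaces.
after link 1: o_1 = (-3.0000, 0.0000, 2.0000)
after link 2: o_2 = (-5.5981, 4.0000, 3.5000)

-5.598 4.000 3.500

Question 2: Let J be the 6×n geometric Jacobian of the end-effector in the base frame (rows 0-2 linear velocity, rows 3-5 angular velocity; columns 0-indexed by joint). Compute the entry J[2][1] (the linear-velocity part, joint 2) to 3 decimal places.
2.598

axis z_1 = (0.0000,1.0000,0.0000); lever o_n−o_1 = (-2.5981,4.0000,1.5000)
cross product → J_v[:, 1] = (1.5000,-0.0000,2.5981)
J_ω[:, 1] = z_1
entry J[2][1] = 2.5981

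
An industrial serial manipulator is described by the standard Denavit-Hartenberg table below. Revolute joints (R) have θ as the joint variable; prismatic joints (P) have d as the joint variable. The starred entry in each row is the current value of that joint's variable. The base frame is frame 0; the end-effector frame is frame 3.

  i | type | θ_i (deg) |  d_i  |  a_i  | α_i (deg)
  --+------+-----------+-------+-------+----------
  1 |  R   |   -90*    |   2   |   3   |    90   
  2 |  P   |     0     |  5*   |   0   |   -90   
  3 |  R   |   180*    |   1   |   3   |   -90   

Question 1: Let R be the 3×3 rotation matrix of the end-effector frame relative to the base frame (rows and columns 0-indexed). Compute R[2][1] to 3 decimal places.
End-effector y-axis (col 1 of R) = (-0.0000,0.0000,-1.0000)
R[2][1] = -1.0000

-1.000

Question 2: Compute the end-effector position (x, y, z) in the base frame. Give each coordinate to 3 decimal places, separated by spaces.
-5.000 -0.000 3.000

after link 1: o_1 = (0.0000, -3.0000, 2.0000)
after link 2: o_2 = (-5.0000, -3.0000, 2.0000)
after link 3: o_3 = (-5.0000, -0.0000, 3.0000)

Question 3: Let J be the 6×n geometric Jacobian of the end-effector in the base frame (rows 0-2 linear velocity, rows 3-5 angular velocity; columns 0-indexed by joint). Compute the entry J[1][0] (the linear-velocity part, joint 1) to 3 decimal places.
-5.000

axis z_0 = ẑ; lever o_n−o_0 = (-5.0000,-0.0000,3.0000)
cross product → J_v[:, 0] = (0.0000,-5.0000,0.0000)
J_ω[:, 0] = z_0
entry J[1][0] = -5.0000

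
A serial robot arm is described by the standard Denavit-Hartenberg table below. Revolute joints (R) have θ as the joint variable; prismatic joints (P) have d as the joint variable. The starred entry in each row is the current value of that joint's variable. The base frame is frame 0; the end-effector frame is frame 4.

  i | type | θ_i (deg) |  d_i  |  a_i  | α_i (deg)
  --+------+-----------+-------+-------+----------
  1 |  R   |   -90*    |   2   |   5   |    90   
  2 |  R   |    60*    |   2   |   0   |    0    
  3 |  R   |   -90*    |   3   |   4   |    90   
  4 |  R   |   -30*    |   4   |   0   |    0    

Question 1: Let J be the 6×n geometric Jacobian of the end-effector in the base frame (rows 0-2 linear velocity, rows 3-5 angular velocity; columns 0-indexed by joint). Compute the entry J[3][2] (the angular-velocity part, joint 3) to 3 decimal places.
axis z_2 = (-1.0000,-0.0000,0.0000); lever o_n−o_2 = (-3.0000,-1.4641,-5.4641)
cross product → J_v[:, 2] = (0.0000,-5.4641,1.4641)
J_ω[:, 2] = z_2
entry J[3][2] = -1.0000

-1.000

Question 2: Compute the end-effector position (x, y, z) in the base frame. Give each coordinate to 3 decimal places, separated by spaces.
after link 1: o_1 = (0.0000, -5.0000, 2.0000)
after link 2: o_2 = (-2.0000, -5.0000, 2.0000)
after link 3: o_3 = (-5.0000, -8.4641, -0.0000)
after link 4: o_4 = (-5.0000, -6.4641, -3.4641)

-5.000 -6.464 -3.464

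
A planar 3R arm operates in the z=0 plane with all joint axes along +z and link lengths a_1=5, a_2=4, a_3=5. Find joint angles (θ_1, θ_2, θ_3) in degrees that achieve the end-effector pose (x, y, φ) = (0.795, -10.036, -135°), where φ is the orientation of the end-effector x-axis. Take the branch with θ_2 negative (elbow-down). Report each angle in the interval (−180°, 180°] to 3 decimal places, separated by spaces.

wrist centre = target − a_3·(cos φ, sin φ) = (4.3305, -6.5005)
cos θ_2 = (61.0096−5²−4²)/(2·5·4) = 0.5002; θ_2 = -59.9841° (elbow-down)
β = atan2(-6.5005,4.3305) = -56.3289°; ψ = atan2(-3.4635,7.0010) = -26.3227°
θ_1 = β − ψ = -30.0062°
θ_3 = φ − θ_1 − θ_2 = -45.0097° (wrapped to (-180°,180°])

-30.006 -59.984 -45.010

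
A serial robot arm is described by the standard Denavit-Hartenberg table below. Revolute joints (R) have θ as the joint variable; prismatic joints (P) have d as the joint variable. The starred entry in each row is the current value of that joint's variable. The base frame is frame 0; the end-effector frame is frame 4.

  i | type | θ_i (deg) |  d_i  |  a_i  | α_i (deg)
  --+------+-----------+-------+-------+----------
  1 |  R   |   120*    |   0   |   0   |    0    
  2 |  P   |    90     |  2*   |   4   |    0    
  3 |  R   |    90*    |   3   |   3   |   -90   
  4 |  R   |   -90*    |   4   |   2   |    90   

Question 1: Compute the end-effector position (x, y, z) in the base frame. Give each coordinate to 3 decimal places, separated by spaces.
after link 1: o_1 = (0.0000, 0.0000, 0.0000)
after link 2: o_2 = (-3.4641, -2.0000, 2.0000)
after link 3: o_3 = (-1.9641, -4.5981, 5.0000)
after link 4: o_4 = (1.5000, -2.5981, 7.0000)

1.500 -2.598 7.000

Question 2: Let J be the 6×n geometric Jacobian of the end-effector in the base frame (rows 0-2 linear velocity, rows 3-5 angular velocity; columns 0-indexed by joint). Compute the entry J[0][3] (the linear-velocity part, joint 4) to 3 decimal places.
1.000

axis z_3 = (0.8660,0.5000,0.0000); lever o_n−o_3 = (3.4641,2.0000,2.0000)
cross product → J_v[:, 3] = (1.0000,-1.7321,0.0000)
J_ω[:, 3] = z_3
entry J[0][3] = 1.0000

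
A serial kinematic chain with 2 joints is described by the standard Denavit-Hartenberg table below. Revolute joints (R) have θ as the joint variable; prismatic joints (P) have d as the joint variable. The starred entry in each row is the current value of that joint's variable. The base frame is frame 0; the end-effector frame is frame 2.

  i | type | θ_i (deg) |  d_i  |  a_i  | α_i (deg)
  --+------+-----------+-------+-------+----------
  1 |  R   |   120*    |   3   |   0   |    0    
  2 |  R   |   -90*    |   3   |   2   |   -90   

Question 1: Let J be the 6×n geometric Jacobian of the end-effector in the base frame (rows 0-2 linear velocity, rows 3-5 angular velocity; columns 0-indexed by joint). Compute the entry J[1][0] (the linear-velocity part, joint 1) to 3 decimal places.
1.732

axis z_0 = ẑ; lever o_n−o_0 = (1.7321,1.0000,6.0000)
cross product → J_v[:, 0] = (-1.0000,1.7321,0.0000)
J_ω[:, 0] = z_0
entry J[1][0] = 1.7321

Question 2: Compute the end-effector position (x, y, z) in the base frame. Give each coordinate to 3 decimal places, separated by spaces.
1.732 1.000 6.000

after link 1: o_1 = (0.0000, 0.0000, 3.0000)
after link 2: o_2 = (1.7321, 1.0000, 6.0000)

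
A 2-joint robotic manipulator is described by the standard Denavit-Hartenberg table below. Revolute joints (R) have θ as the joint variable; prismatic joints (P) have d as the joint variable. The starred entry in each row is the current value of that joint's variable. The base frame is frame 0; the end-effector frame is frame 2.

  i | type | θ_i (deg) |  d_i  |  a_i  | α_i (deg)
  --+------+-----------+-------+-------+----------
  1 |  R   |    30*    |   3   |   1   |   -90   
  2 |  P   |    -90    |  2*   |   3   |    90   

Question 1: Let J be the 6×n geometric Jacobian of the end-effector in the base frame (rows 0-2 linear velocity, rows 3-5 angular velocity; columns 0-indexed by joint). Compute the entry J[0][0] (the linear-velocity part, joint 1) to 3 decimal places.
axis z_0 = ẑ; lever o_n−o_0 = (-0.1340,2.2321,6.0000)
cross product → J_v[:, 0] = (-2.2321,-0.1340,0.0000)
J_ω[:, 0] = z_0
entry J[0][0] = -2.2321

-2.232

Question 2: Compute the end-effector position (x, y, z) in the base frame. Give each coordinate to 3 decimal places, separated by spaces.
after link 1: o_1 = (0.8660, 0.5000, 3.0000)
after link 2: o_2 = (-0.1340, 2.2321, 6.0000)

-0.134 2.232 6.000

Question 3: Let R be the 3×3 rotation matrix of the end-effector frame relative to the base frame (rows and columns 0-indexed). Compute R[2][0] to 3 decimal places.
1.000

End-effector x-axis (col 0 of R) = (0.0000,-0.0000,1.0000)
R[2][0] = 1.0000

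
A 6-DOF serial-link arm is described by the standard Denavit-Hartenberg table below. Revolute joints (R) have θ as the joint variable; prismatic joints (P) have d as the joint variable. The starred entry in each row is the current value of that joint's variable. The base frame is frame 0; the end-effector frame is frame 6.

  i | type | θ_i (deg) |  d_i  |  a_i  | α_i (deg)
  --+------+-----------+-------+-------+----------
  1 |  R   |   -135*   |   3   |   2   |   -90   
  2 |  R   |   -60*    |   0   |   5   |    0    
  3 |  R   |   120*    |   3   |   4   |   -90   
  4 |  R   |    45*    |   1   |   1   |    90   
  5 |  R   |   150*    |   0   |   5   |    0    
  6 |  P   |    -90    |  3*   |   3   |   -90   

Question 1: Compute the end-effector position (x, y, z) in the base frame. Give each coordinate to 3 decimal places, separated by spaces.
3.382 -5.691 0.101

after link 1: o_1 = (-1.4142, -1.4142, 3.0000)
after link 2: o_2 = (-3.1820, -3.1820, 7.3301)
after link 3: o_3 = (-2.4749, -6.7175, 3.8660)
after link 4: o_4 = (-2.6125, -5.8551, 2.7537)
after link 5: o_5 = (2.1660, -5.4067, 4.1553)
after link 6: o_6 = (3.3820, -5.6908, 0.1006)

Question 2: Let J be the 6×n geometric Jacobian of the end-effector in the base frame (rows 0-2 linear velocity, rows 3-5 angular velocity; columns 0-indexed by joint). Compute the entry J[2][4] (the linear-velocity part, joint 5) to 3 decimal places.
axis z_4 = (0.2500,-0.7500,-0.6124); lever o_n−o_4 = (5.9945,0.1644,-2.6531)
cross product → J_v[:, 4] = (2.0905,-3.0076,4.5370)
J_ω[:, 4] = z_4
entry J[2][4] = 4.5370

4.537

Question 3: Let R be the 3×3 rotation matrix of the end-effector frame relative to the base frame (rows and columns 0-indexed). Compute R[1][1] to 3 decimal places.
0.750

End-effector y-axis (col 1 of R) = (-0.2500,0.7500,0.6124)
R[1][1] = 0.7500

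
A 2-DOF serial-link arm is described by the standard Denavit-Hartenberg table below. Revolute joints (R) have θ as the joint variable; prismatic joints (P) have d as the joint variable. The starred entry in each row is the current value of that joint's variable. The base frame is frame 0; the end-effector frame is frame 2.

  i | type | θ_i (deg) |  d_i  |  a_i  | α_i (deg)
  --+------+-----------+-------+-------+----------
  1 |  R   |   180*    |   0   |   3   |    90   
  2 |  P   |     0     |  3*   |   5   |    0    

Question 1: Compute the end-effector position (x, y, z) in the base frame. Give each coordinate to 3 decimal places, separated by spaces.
after link 1: o_1 = (-3.0000, 0.0000, 0.0000)
after link 2: o_2 = (-8.0000, 3.0000, 0.0000)

-8.000 3.000 0.000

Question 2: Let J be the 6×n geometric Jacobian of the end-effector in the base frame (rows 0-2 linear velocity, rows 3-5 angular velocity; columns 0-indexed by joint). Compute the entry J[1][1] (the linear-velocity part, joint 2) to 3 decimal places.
1.000

prismatic axis z_1 = (0.0000,1.0000,0.0000)
J_v[:, 1] = z_1; J_ω[:, 1] = (0,0,0)
entry J[1][1] = 1.0000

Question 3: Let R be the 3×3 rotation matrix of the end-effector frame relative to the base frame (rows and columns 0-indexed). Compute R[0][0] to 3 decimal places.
-1.000

End-effector x-axis (col 0 of R) = (-1.0000,0.0000,0.0000)
R[0][0] = -1.0000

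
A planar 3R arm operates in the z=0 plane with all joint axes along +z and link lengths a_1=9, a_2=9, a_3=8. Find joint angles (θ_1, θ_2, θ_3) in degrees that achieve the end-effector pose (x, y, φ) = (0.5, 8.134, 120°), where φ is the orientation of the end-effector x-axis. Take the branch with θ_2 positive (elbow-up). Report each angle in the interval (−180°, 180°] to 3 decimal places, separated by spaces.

-60.000 150.000 30.000

wrist centre = target − a_3·(cos φ, sin φ) = (4.5000, 1.2058)
cos θ_2 = (21.7039−9²−9²)/(2·9·9) = -0.8660; θ_2 = 150.0000° (elbow-up)
β = atan2(1.2058,4.5000) = 15.0003°; ψ = atan2(4.5000,1.2058) = 75.0000°
θ_1 = β − ψ = -59.9997°
θ_3 = φ − θ_1 − θ_2 = 29.9997° (wrapped to (-180°,180°])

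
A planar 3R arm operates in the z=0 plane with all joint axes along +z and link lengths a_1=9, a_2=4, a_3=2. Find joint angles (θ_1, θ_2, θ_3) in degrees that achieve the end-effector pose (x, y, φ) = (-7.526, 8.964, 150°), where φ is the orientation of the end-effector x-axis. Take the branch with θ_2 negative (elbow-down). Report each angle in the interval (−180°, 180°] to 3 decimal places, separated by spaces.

150.000 -90.004 90.004

wrist centre = target − a_3·(cos φ, sin φ) = (-5.7939, 7.9640)
cos θ_2 = (96.9951−9²−4²)/(2·9·4) = -0.0001; θ_2 = -90.0039° (elbow-down)
β = atan2(7.9640,-5.7939) = 126.0365°; ψ = atan2(-4.0000,8.9997) = -23.9631°
θ_1 = β − ψ = 149.9997°
θ_3 = φ − θ_1 − θ_2 = 90.0042° (wrapped to (-180°,180°])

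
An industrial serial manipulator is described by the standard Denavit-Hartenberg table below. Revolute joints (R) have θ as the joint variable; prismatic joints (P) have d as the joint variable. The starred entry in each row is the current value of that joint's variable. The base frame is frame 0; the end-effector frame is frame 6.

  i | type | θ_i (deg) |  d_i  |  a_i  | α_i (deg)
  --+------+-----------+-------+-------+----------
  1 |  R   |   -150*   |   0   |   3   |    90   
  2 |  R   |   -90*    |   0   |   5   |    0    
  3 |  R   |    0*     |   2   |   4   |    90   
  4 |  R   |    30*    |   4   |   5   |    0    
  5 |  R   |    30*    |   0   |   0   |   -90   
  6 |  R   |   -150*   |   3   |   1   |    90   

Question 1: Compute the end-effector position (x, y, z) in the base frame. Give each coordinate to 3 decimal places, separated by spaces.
-1.326 5.297 -10.299

after link 1: o_1 = (-2.5981, -1.5000, 0.0000)
after link 2: o_2 = (-2.5981, -1.5000, -5.0000)
after link 3: o_3 = (-3.5981, 0.2321, -9.0000)
after link 4: o_4 = (-1.3840, 4.3971, -13.3301)
after link 5: o_5 = (-1.3840, 4.3971, -13.3301)
after link 6: o_6 = (-1.3260, 5.2966, -10.2990)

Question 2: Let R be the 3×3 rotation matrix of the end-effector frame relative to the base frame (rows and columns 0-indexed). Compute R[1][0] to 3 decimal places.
-0.400

End-effector x-axis (col 0 of R) = (0.8080,-0.3995,0.4330)
R[1][0] = -0.3995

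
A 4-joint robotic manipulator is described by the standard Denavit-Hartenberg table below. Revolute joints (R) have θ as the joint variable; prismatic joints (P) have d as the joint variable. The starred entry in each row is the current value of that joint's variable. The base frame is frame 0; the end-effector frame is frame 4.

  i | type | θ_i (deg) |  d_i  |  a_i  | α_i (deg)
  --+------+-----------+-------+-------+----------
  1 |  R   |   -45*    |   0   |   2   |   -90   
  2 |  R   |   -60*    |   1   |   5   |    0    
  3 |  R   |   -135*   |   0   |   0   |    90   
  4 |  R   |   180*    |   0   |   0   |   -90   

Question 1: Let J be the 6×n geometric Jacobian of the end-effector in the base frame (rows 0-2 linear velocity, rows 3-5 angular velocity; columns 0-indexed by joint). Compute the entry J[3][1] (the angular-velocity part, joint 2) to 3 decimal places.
0.707

axis z_1 = (0.7071,0.7071,0.0000); lever o_n−o_1 = (2.4749,-1.0607,4.3301)
cross product → J_v[:, 1] = (3.0619,-3.0619,-2.5000)
J_ω[:, 1] = z_1
entry J[3][1] = 0.7071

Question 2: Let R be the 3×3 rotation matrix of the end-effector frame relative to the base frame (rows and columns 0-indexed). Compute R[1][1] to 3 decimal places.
End-effector y-axis (col 1 of R) = (-0.1830,0.1830,0.9659)
R[1][1] = 0.1830

0.183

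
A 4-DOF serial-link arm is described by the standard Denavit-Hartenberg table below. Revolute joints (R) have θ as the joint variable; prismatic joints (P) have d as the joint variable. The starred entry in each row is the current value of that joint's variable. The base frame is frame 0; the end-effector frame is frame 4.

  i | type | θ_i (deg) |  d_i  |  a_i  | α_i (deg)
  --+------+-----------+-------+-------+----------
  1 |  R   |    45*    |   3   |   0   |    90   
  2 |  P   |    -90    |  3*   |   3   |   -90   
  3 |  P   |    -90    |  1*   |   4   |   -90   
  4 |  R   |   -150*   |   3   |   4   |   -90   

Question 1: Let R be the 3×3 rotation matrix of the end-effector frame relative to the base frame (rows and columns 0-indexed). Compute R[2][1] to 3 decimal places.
1.000

End-effector y-axis (col 1 of R) = (-0.0000,-0.0000,1.0000)
R[2][1] = 1.0000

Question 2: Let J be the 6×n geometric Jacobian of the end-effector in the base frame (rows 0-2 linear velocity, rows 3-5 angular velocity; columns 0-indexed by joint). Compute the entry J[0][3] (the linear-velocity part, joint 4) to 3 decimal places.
axis z_3 = (0.0000,0.0000,-1.0000); lever o_n−o_3 = (-1.0353,3.8637,-3.0000)
cross product → J_v[:, 3] = (3.8637,1.0353,0.0000)
J_ω[:, 3] = z_3
entry J[0][3] = 3.8637

3.864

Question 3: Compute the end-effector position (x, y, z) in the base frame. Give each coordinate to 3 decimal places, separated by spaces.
4.622 -0.379 -3.000

after link 1: o_1 = (0.0000, 0.0000, 3.0000)
after link 2: o_2 = (2.1213, -2.1213, 0.0000)
after link 3: o_3 = (5.6569, -4.2426, 0.0000)
after link 4: o_4 = (4.6216, -0.3789, -3.0000)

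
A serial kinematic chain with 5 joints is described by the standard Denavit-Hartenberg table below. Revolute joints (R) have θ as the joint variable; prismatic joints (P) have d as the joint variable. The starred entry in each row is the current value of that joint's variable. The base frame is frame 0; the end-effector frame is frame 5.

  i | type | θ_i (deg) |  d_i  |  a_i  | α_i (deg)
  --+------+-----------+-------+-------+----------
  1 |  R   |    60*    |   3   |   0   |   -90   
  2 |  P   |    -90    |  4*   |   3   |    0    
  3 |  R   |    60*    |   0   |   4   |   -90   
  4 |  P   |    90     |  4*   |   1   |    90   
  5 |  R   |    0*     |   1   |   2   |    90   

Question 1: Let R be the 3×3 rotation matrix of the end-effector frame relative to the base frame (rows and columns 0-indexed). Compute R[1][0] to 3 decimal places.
-0.500

End-effector x-axis (col 0 of R) = (0.8660,-0.5000,-0.0000)
R[1][0] = -0.5000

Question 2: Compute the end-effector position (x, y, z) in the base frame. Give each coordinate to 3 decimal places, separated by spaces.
2.299 5.982 5.036

after link 1: o_1 = (0.0000, 0.0000, 3.0000)
after link 2: o_2 = (-3.4641, 2.0000, 6.0000)
after link 3: o_3 = (-1.7321, 5.0000, 8.0000)
after link 4: o_4 = (0.1340, 6.2321, 4.5359)
after link 5: o_5 = (2.2990, 5.9821, 5.0359)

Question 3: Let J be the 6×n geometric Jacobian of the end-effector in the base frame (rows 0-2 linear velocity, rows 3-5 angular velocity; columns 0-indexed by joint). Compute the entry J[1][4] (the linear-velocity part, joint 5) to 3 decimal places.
axis z_4 = (0.4330,0.7500,0.5000); lever o_n−o_4 = (2.1651,-0.2500,0.5000)
cross product → J_v[:, 4] = (0.5000,0.8660,-1.7321)
J_ω[:, 4] = z_4
entry J[1][4] = 0.8660

0.866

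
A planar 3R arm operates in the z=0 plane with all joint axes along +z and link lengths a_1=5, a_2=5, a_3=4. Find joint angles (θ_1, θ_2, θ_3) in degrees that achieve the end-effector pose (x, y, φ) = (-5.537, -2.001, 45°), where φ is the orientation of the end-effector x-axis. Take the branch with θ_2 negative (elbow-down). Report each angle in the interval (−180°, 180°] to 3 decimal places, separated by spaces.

-135.005 -29.994 -150.001

wrist centre = target − a_3·(cos φ, sin φ) = (-8.3654, -4.8294)
cos θ_2 = (93.3037−5²−5²)/(2·5·5) = 0.8661; θ_2 = -29.9943° (elbow-down)
β = atan2(-4.8294,-8.3654) = -150.0018°; ψ = atan2(-2.4996,9.3304) = -14.9972°
θ_1 = β − ψ = -135.0046°
θ_3 = φ − θ_1 − θ_2 = -150.0010° (wrapped to (-180°,180°])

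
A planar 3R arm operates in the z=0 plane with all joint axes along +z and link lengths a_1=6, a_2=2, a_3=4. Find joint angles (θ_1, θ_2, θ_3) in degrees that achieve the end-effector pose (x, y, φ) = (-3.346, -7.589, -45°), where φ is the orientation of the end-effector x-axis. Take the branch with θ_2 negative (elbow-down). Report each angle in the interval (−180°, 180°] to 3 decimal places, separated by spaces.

-135.000 -29.990 119.991

wrist centre = target − a_3·(cos φ, sin φ) = (-6.1744, -4.7606)
cos θ_2 = (60.7866−6²−2²)/(2·6·2) = 0.8661; θ_2 = -29.9905° (elbow-down)
β = atan2(-4.7606,-6.1744) = -142.3673°; ψ = atan2(-0.9997,7.7322) = -7.3670°
θ_1 = β − ψ = -135.0003°
θ_3 = φ − θ_1 − θ_2 = 119.9907° (wrapped to (-180°,180°])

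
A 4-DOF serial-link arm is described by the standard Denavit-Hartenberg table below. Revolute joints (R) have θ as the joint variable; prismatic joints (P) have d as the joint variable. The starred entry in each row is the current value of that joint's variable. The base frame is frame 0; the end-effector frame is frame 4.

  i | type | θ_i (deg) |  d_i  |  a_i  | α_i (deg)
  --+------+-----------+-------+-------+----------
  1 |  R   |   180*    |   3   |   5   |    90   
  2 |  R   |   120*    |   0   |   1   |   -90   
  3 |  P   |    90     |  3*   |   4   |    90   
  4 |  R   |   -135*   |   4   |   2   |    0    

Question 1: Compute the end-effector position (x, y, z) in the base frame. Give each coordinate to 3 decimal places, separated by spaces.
after link 1: o_1 = (-5.0000, 0.0000, 3.0000)
after link 2: o_2 = (-4.5000, 0.0000, 3.8660)
after link 3: o_3 = (-1.9019, -4.0000, 2.3660)
after link 4: o_4 = (-1.1267, -2.5858, 6.5372)

-1.127 -2.586 6.537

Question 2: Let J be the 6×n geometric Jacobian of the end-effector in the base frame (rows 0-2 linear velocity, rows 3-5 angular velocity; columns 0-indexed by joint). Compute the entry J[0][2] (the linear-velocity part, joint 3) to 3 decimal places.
prismatic axis z_2 = (0.8660,-0.0000,-0.5000)
J_v[:, 2] = z_2; J_ω[:, 2] = (0,0,0)
entry J[0][2] = 0.8660

0.866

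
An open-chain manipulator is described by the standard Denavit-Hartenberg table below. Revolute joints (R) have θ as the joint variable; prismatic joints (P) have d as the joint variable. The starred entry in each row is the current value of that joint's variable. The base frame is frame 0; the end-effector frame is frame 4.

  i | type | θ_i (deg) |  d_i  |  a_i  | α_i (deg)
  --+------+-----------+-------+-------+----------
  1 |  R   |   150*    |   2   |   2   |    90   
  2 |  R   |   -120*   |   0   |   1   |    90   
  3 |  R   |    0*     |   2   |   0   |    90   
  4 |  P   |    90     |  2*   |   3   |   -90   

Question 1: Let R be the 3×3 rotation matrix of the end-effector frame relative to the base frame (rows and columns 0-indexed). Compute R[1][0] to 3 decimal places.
-0.433

End-effector x-axis (col 0 of R) = (0.7500,-0.4330,0.5000)
R[1][0] = -0.4330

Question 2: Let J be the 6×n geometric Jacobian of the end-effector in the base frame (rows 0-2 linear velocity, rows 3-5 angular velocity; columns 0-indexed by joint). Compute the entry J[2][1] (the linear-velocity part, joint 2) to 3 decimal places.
-4.830

axis z_1 = (0.5000,0.8660,0.0000); lever o_n−o_1 = (3.1830,-4.1471,1.6340)
cross product → J_v[:, 1] = (1.4151,-0.8170,-4.8301)
J_ω[:, 1] = z_1
entry J[2][1] = -4.8301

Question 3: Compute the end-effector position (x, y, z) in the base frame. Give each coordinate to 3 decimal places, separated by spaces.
after link 1: o_1 = (-1.7321, 1.0000, 2.0000)
after link 2: o_2 = (-1.2990, 0.7500, 1.1340)
after link 3: o_3 = (0.2010, -0.1160, 2.1340)
after link 4: o_4 = (1.4510, -3.1471, 3.6340)

1.451 -3.147 3.634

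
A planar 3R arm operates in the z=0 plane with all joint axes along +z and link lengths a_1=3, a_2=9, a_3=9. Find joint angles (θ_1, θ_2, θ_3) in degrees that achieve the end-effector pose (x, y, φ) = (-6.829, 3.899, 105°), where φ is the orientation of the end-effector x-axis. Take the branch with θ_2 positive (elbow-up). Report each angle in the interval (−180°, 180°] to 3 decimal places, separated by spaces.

89.996 150.005 -135.001

wrist centre = target − a_3·(cos φ, sin φ) = (-4.4996, -4.7943)
cos θ_2 = (43.2323−3²−9²)/(2·3·9) = -0.8661; θ_2 = 150.0050° (elbow-up)
β = atan2(-4.7943,-4.4996) = -133.1838°; ψ = atan2(4.4993,-4.7946) = 136.8199°
θ_1 = β − ψ = -270.0037°
θ_3 = φ − θ_1 − θ_2 = -135.0013° (wrapped to (-180°,180°])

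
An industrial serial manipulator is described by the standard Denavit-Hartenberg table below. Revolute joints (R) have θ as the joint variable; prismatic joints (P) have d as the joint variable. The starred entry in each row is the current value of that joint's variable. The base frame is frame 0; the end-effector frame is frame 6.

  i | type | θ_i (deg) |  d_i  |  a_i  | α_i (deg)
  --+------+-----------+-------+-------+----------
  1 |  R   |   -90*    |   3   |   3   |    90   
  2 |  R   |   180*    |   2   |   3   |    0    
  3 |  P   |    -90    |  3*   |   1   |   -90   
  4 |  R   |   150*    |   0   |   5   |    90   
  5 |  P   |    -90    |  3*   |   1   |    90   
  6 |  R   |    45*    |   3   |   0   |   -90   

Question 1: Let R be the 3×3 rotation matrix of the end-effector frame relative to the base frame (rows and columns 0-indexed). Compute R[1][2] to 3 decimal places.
End-effector z-axis (col 2 of R) = (0.6124,0.7071,0.3536)
R[1][2] = 0.7071

0.707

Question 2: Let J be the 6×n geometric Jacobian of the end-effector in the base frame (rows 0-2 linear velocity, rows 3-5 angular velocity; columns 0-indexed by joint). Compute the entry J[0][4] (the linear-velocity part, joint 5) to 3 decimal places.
prismatic axis z_4 = (0.8660,0.0000,0.5000)
J_v[:, 4] = z_4; J_ω[:, 4] = (0,0,0)
entry J[0][4] = 0.8660

0.866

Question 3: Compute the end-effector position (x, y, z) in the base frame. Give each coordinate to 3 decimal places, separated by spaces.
after link 1: o_1 = (0.0000, -3.0000, 3.0000)
after link 2: o_2 = (-2.0000, -0.0000, 3.0000)
after link 3: o_3 = (-5.0000, -0.0000, 4.0000)
after link 4: o_4 = (-2.5000, 0.0000, -0.3301)
after link 5: o_5 = (0.0981, -1.0000, 1.1699)
after link 6: o_6 = (-1.4019, -1.0000, 3.7679)

-1.402 -1.000 3.768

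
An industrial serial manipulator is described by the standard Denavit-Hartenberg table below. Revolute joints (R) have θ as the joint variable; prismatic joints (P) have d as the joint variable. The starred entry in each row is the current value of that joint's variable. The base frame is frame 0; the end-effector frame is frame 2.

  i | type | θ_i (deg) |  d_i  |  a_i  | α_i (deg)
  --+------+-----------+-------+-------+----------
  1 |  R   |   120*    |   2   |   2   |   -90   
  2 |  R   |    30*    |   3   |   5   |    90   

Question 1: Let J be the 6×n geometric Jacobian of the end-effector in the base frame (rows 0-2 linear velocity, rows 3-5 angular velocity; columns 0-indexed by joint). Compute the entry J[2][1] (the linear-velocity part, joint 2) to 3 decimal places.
-4.330

axis z_1 = (-0.8660,-0.5000,0.0000); lever o_n−o_1 = (-4.7631,2.2500,-2.5000)
cross product → J_v[:, 1] = (1.2500,-2.1651,-4.3301)
J_ω[:, 1] = z_1
entry J[2][1] = -4.3301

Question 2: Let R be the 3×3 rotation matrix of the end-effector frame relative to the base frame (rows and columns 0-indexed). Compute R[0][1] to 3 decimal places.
End-effector y-axis (col 1 of R) = (-0.8660,-0.5000,0.0000)
R[0][1] = -0.8660

-0.866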